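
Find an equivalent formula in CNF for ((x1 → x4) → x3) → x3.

((x1 → x4) → x3) → x3
≡ ¬((x1 → x4) → x3) ∨ x3   — eliminate →
≡ ¬(¬(x1 → x4) ∨ x3) ∨ x3   — eliminate →
≡ ¬(¬(¬x1 ∨ x4) ∨ x3) ∨ x3   — eliminate →
≡ ¬¬(¬x1 ∨ x4) ∧ ¬x3 ∨ x3   — De Morgan
≡ (¬x1 ∨ x4) ∧ ¬x3 ∨ x3   — double negation
≡ (¬x1 ∨ x4 ∨ x3) ∧ (¬x3 ∨ x3)   — distribute ∨ over ∧
≡ ¬x1 ∨ x4 ∨ x3   — simplify

¬x1 ∨ x4 ∨ x3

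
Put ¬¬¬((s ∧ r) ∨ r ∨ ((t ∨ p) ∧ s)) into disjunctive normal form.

(¬s ∧ ¬r) ∨ (¬r ∧ ¬t ∧ ¬p)

¬¬¬((s ∧ r) ∨ r ∨ ((t ∨ p) ∧ s))
≡ ¬((s ∧ r) ∨ r ∨ ((t ∨ p) ∧ s))   — double negation
≡ ¬(s ∧ r) ∧ ¬r ∧ ¬((t ∨ p) ∧ s)   — De Morgan
≡ (¬s ∨ ¬r) ∧ ¬r ∧ ¬((t ∨ p) ∧ s)   — De Morgan
≡ (¬s ∨ ¬r) ∧ ¬r ∧ (¬(t ∨ p) ∨ ¬s)   — De Morgan
≡ (¬s ∨ ¬r) ∧ ¬r ∧ ((¬t ∧ ¬p) ∨ ¬s)   — De Morgan
≡ (¬s ∧ ¬r ∧ ¬t ∧ ¬p) ∨ (¬s ∧ ¬r ∧ ¬s) ∨ (¬r ∧ ¬r ∧ ¬t ∧ ¬p) ∨ (¬r ∧ ¬r ∧ ¬s)   — distribute ∧ over ∨
≡ (¬s ∧ ¬r) ∨ (¬r ∧ ¬t ∧ ¬p)   — simplify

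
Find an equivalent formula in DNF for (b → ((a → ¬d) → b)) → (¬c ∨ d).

¬c ∨ d

(b → ((a → ¬d) → b)) → (¬c ∨ d)
= ¬(b → ((a → ¬d) → b)) ∨ ¬c ∨ d   [eliminate →]
= ¬(¬b ∨ ((a → ¬d) → b)) ∨ ¬c ∨ d   [eliminate →]
= ¬(¬b ∨ ¬(a → ¬d) ∨ b) ∨ ¬c ∨ d   [eliminate →]
= ¬(¬b ∨ ¬(¬a ∨ ¬d) ∨ b) ∨ ¬c ∨ d   [eliminate →]
= (¬¬b ∧ ¬¬(¬a ∨ ¬d) ∧ ¬b) ∨ ¬c ∨ d   [De Morgan]
= (b ∧ ¬¬(¬a ∨ ¬d) ∧ ¬b) ∨ ¬c ∨ d   [double negation]
= (b ∧ (¬a ∨ ¬d) ∧ ¬b) ∨ ¬c ∨ d   [double negation]
= (b ∧ ¬a ∧ ¬b) ∨ (b ∧ ¬d ∧ ¬b) ∨ ¬c ∨ d   [distribute ∧ over ∨]
= ¬c ∨ d   [simplify]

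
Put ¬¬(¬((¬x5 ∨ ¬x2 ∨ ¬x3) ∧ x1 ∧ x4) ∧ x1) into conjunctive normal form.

¬¬(¬((¬x5 ∨ ¬x2 ∨ ¬x3) ∧ x1 ∧ x4) ∧ x1)
≡ ¬((¬x5 ∨ ¬x2 ∨ ¬x3) ∧ x1 ∧ x4) ∧ x1   [double negation]
≡ (¬(¬x5 ∨ ¬x2 ∨ ¬x3) ∨ ¬x1 ∨ ¬x4) ∧ x1   [De Morgan]
≡ ((¬¬x5 ∧ ¬¬x2 ∧ ¬¬x3) ∨ ¬x1 ∨ ¬x4) ∧ x1   [De Morgan]
≡ ((x5 ∧ ¬¬x2 ∧ ¬¬x3) ∨ ¬x1 ∨ ¬x4) ∧ x1   [double negation]
≡ ((x5 ∧ x2 ∧ ¬¬x3) ∨ ¬x1 ∨ ¬x4) ∧ x1   [double negation]
≡ ((x5 ∧ x2 ∧ x3) ∨ ¬x1 ∨ ¬x4) ∧ x1   [double negation]
≡ (x5 ∨ ¬x1 ∨ ¬x4) ∧ (x2 ∨ ¬x1 ∨ ¬x4) ∧ (x3 ∨ ¬x1 ∨ ¬x4) ∧ x1   [distribute ∨ over ∧]

(x5 ∨ ¬x1 ∨ ¬x4) ∧ (x2 ∨ ¬x1 ∨ ¬x4) ∧ (x3 ∨ ¬x1 ∨ ¬x4) ∧ x1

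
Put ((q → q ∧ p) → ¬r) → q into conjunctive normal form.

r ∨ q

((q → q ∧ p) → ¬r) → q
≡ ¬((q → q ∧ p) → ¬r) ∨ q   [eliminate →]
≡ ¬(¬(q → q ∧ p) ∨ ¬r) ∨ q   [eliminate →]
≡ ¬(¬(¬q ∨ q ∧ p) ∨ ¬r) ∨ q   [eliminate →]
≡ ¬¬(¬q ∨ q ∧ p) ∧ ¬¬r ∨ q   [De Morgan]
≡ (¬q ∨ q ∧ p) ∧ ¬¬r ∨ q   [double negation]
≡ (¬q ∨ q ∧ p) ∧ r ∨ q   [double negation]
≡ (¬q ∨ q ∨ q) ∧ (¬q ∨ p ∨ q) ∧ (r ∨ q)   [distribute ∨ over ∧]
≡ r ∨ q   [simplify]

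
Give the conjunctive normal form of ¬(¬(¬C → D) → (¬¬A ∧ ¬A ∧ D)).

¬C ∧ ¬D

¬(¬(¬C → D) → (¬¬A ∧ ¬A ∧ D))
⇔ ¬(¬¬(¬C → D) ∨ (¬¬A ∧ ¬A ∧ D))   [eliminate →]
⇔ ¬(¬¬(¬¬C ∨ D) ∨ (¬¬A ∧ ¬A ∧ D))   [eliminate →]
⇔ ¬¬¬(¬¬C ∨ D) ∧ ¬(¬¬A ∧ ¬A ∧ D)   [De Morgan]
⇔ ¬(¬¬C ∨ D) ∧ ¬(¬¬A ∧ ¬A ∧ D)   [double negation]
⇔ ¬¬¬C ∧ ¬D ∧ ¬(¬¬A ∧ ¬A ∧ D)   [De Morgan]
⇔ ¬C ∧ ¬D ∧ ¬(¬¬A ∧ ¬A ∧ D)   [double negation]
⇔ ¬C ∧ ¬D ∧ (¬¬¬A ∨ ¬¬A ∨ ¬D)   [De Morgan]
⇔ ¬C ∧ ¬D ∧ (¬A ∨ ¬¬A ∨ ¬D)   [double negation]
⇔ ¬C ∧ ¬D ∧ (¬A ∨ A ∨ ¬D)   [double negation]
⇔ ¬C ∧ ¬D   [simplify]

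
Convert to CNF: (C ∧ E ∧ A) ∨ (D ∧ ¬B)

(C ∨ D) ∧ (C ∨ ¬B) ∧ (E ∨ D) ∧ (E ∨ ¬B) ∧ (A ∨ D) ∧ (A ∨ ¬B)

(C ∧ E ∧ A) ∨ (D ∧ ¬B)
⇔ (C ∨ D) ∧ (C ∨ ¬B) ∧ (E ∨ D) ∧ (E ∨ ¬B) ∧ (A ∨ D) ∧ (A ∨ ¬B)   [distribute ∨ over ∧]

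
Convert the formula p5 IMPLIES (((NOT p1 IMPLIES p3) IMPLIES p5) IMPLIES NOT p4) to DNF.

NOT p5 OR NOT p4

p5 IMPLIES (((NOT p1 IMPLIES p3) IMPLIES p5) IMPLIES NOT p4)
≡ NOT p5 OR (((NOT p1 IMPLIES p3) IMPLIES p5) IMPLIES NOT p4)   [eliminate IMPLIES]
≡ NOT p5 OR NOT ((NOT p1 IMPLIES p3) IMPLIES p5) OR NOT p4   [eliminate IMPLIES]
≡ NOT p5 OR NOT (NOT (NOT p1 IMPLIES p3) OR p5) OR NOT p4   [eliminate IMPLIES]
≡ NOT p5 OR NOT (NOT (NOT NOT p1 OR p3) OR p5) OR NOT p4   [eliminate IMPLIES]
≡ NOT p5 OR (NOT NOT (NOT NOT p1 OR p3) AND NOT p5) OR NOT p4   [De Morgan]
≡ NOT p5 OR ((NOT NOT p1 OR p3) AND NOT p5) OR NOT p4   [double negation]
≡ NOT p5 OR ((p1 OR p3) AND NOT p5) OR NOT p4   [double negation]
≡ NOT p5 OR (p1 AND NOT p5) OR (p3 AND NOT p5) OR NOT p4   [distribute AND over OR]
≡ NOT p5 OR NOT p4   [simplify]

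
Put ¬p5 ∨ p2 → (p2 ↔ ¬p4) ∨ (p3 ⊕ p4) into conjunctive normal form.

(p5 ∨ p4 ∨ p2 ∨ p3) ∧ (¬p2 ∨ ¬p4 ∨ ¬p3)

¬p5 ∨ p2 → (p2 ↔ ¬p4) ∨ (p3 ⊕ p4)
⇔ ¬(¬p5 ∨ p2) ∨ (p2 ↔ ¬p4) ∨ (p3 ⊕ p4)   [eliminate →]
⇔ ¬(¬p5 ∨ p2) ∨ (p2 → ¬p4) ∧ (¬p4 → p2) ∨ (p3 ⊕ p4)   [eliminate ↔]
⇔ ¬(¬p5 ∨ p2) ∨ (¬p2 ∨ ¬p4) ∧ (¬p4 → p2) ∨ (p3 ⊕ p4)   [eliminate →]
⇔ ¬(¬p5 ∨ p2) ∨ (¬p2 ∨ ¬p4) ∧ (¬¬p4 ∨ p2) ∨ (p3 ⊕ p4)   [eliminate →]
⇔ ¬(¬p5 ∨ p2) ∨ (¬p2 ∨ ¬p4) ∧ (¬¬p4 ∨ p2) ∨ (p3 ∨ p4) ∧ ¬(p3 ∧ p4)   [expand ⊕]
⇔ ¬¬p5 ∧ ¬p2 ∨ (¬p2 ∨ ¬p4) ∧ (¬¬p4 ∨ p2) ∨ (p3 ∨ p4) ∧ ¬(p3 ∧ p4)   [De Morgan]
⇔ p5 ∧ ¬p2 ∨ (¬p2 ∨ ¬p4) ∧ (¬¬p4 ∨ p2) ∨ (p3 ∨ p4) ∧ ¬(p3 ∧ p4)   [double negation]
⇔ p5 ∧ ¬p2 ∨ (¬p2 ∨ ¬p4) ∧ (p4 ∨ p2) ∨ (p3 ∨ p4) ∧ ¬(p3 ∧ p4)   [double negation]
⇔ p5 ∧ ¬p2 ∨ (¬p2 ∨ ¬p4) ∧ (p4 ∨ p2) ∨ (p3 ∨ p4) ∧ (¬p3 ∨ ¬p4)   [De Morgan]
⇔ (p5 ∨ ¬p2 ∨ ¬p4 ∨ p3 ∨ p4) ∧ (p5 ∨ ¬p2 ∨ ¬p4 ∨ ¬p3 ∨ ¬p4) ∧ (p5 ∨ p4 ∨ p2 ∨ p3 ∨ p4) ∧ (p5 ∨ p4 ∨ p2 ∨ ¬p3 ∨ ¬p4) ∧ (¬p2 ∨ ¬p2 ∨ ¬p4 ∨ p3 ∨ p4) ∧ (¬p2 ∨ ¬p2 ∨ ¬p4 ∨ ¬p3 ∨ ¬p4) ∧ (¬p2 ∨ p4 ∨ p2 ∨ p3 ∨ p4) ∧ (¬p2 ∨ p4 ∨ p2 ∨ ¬p3 ∨ ¬p4)   [distribute ∨ over ∧]
⇔ (p5 ∨ p4 ∨ p2 ∨ p3) ∧ (¬p2 ∨ ¬p4 ∨ ¬p3)   [simplify]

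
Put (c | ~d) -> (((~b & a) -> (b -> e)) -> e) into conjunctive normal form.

(c | ~d) -> (((~b & a) -> (b -> e)) -> e)
≡ ~(c | ~d) | (((~b & a) -> (b -> e)) -> e)
≡ ~(c | ~d) | ~((~b & a) -> (b -> e)) | e
≡ ~(c | ~d) | ~(~(~b & a) | (b -> e)) | e
≡ ~(c | ~d) | ~(~(~b & a) | ~b | e) | e
≡ (~c & ~~d) | ~(~(~b & a) | ~b | e) | e
≡ (~c & d) | ~(~(~b & a) | ~b | e) | e
≡ (~c & d) | (~~(~b & a) & ~~b & ~e) | e
≡ (~c & d) | (~b & a & ~~b & ~e) | e
≡ (~c & d) | (~b & a & b & ~e) | e
≡ (~c | ~b | e) & (~c | a | e) & (~c | b | e) & (~c | ~e | e) & (d | ~b | e) & (d | a | e) & (d | b | e) & (d | ~e | e)
≡ (~c | ~b | e) & (~c | a | e) & (~c | b | e) & (d | ~b | e) & (d | a | e) & (d | b | e)

(~c | ~b | e) & (~c | a | e) & (~c | b | e) & (d | ~b | e) & (d | a | e) & (d | b | e)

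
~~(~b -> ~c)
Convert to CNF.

b | ~c

~~(~b -> ~c)
≡ ~~(~~b | ~c)
≡ ~~b | ~c
≡ b | ~c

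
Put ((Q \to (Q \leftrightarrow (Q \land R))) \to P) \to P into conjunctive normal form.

\lnot Q \lor R \lor P

((Q \to (Q \leftrightarrow (Q \land R))) \to P) \to P
= \lnot ((Q \to (Q \leftrightarrow (Q \land R))) \to P) \lor P   [eliminate \to]
= \lnot (\lnot (Q \to (Q \leftrightarrow (Q \land R))) \lor P) \lor P   [eliminate \to]
= \lnot (\lnot (\lnot Q \lor (Q \leftrightarrow (Q \land R))) \lor P) \lor P   [eliminate \to]
= \lnot (\lnot (\lnot Q \lor ((Q \to (Q \land R)) \land ((Q \land R) \to Q))) \lor P) \lor P   [eliminate \leftrightarrow]
= \lnot (\lnot (\lnot Q \lor ((\lnot Q \lor (Q \land R)) \land ((Q \land R) \to Q))) \lor P) \lor P   [eliminate \to]
= \lnot (\lnot (\lnot Q \lor ((\lnot Q \lor (Q \land R)) \land (\lnot (Q \land R) \lor Q))) \lor P) \lor P   [eliminate \to]
= (\lnot \lnot (\lnot Q \lor ((\lnot Q \lor (Q \land R)) \land (\lnot (Q \land R) \lor Q))) \land \lnot P) \lor P   [De Morgan]
= ((\lnot Q \lor ((\lnot Q \lor (Q \land R)) \land (\lnot (Q \land R) \lor Q))) \land \lnot P) \lor P   [double negation]
= ((\lnot Q \lor ((\lnot Q \lor (Q \land R)) \land (\lnot Q \lor \lnot R \lor Q))) \land \lnot P) \lor P   [De Morgan]
= (\lnot Q \lor \lnot Q \lor Q \lor P) \land (\lnot Q \lor \lnot Q \lor R \lor P) \land (\lnot Q \lor \lnot Q \lor \lnot R \lor Q \lor P) \land (\lnot P \lor P)   [distribute \lor over \land]
= \lnot Q \lor R \lor P   [simplify]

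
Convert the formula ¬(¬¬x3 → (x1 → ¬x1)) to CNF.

¬(¬¬x3 → (x1 → ¬x1))
≡ ¬(¬¬¬x3 ∨ (x1 → ¬x1))   [eliminate →]
≡ ¬(¬¬¬x3 ∨ ¬x1 ∨ ¬x1)   [eliminate →]
≡ ¬¬¬¬x3 ∧ ¬¬x1 ∧ ¬¬x1   [De Morgan]
≡ ¬¬x3 ∧ ¬¬x1 ∧ ¬¬x1   [double negation]
≡ x3 ∧ ¬¬x1 ∧ ¬¬x1   [double negation]
≡ x3 ∧ x1 ∧ ¬¬x1   [double negation]
≡ x3 ∧ x1 ∧ x1   [double negation]
≡ x3 ∧ x1   [simplify]

x3 ∧ x1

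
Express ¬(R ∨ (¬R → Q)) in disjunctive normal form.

¬(R ∨ (¬R → Q))
≡ ¬(R ∨ ¬¬R ∨ Q)   (eliminate →)
≡ ¬R ∧ ¬¬¬R ∧ ¬Q   (De Morgan)
≡ ¬R ∧ ¬R ∧ ¬Q   (double negation)
≡ ¬R ∧ ¬Q   (simplify)

¬R ∧ ¬Q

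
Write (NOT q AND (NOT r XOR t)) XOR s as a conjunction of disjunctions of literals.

(NOT q AND (NOT r XOR t)) XOR s
⇔ ((NOT q AND (NOT r XOR t)) OR s) AND NOT (NOT q AND (NOT r XOR t) AND s)   — expand XOR
⇔ ((NOT q AND (NOT r OR t) AND NOT (NOT r AND t)) OR s) AND NOT (NOT q AND (NOT r XOR t) AND s)   — expand XOR
⇔ ((NOT q AND (NOT r OR t) AND NOT (NOT r AND t)) OR s) AND NOT (NOT q AND (NOT r OR t) AND NOT (NOT r AND t) AND s)   — expand XOR
⇔ ((NOT q AND (NOT r OR t) AND (NOT NOT r OR NOT t)) OR s) AND NOT (NOT q AND (NOT r OR t) AND NOT (NOT r AND t) AND s)   — De Morgan
⇔ ((NOT q AND (NOT r OR t) AND (r OR NOT t)) OR s) AND NOT (NOT q AND (NOT r OR t) AND NOT (NOT r AND t) AND s)   — double negation
⇔ ((NOT q AND (NOT r OR t) AND (r OR NOT t)) OR s) AND (NOT NOT q OR NOT (NOT r OR t) OR NOT NOT (NOT r AND t) OR NOT s)   — De Morgan
⇔ ((NOT q AND (NOT r OR t) AND (r OR NOT t)) OR s) AND (q OR NOT (NOT r OR t) OR NOT NOT (NOT r AND t) OR NOT s)   — double negation
⇔ ((NOT q AND (NOT r OR t) AND (r OR NOT t)) OR s) AND (q OR (NOT NOT r AND NOT t) OR NOT NOT (NOT r AND t) OR NOT s)   — De Morgan
⇔ ((NOT q AND (NOT r OR t) AND (r OR NOT t)) OR s) AND (q OR (r AND NOT t) OR NOT NOT (NOT r AND t) OR NOT s)   — double negation
⇔ ((NOT q AND (NOT r OR t) AND (r OR NOT t)) OR s) AND (q OR (r AND NOT t) OR (NOT r AND t) OR NOT s)   — double negation
⇔ (NOT q OR s) AND (NOT r OR t OR s) AND (r OR NOT t OR s) AND (q OR r OR NOT r OR NOT s) AND (q OR r OR t OR NOT s) AND (q OR NOT t OR NOT r OR NOT s) AND (q OR NOT t OR t OR NOT s)   — distribute OR over AND
⇔ (NOT q OR s) AND (NOT r OR t OR s) AND (r OR NOT t OR s) AND (q OR r OR t OR NOT s) AND (q OR NOT t OR NOT r OR NOT s)   — simplify

(NOT q OR s) AND (NOT r OR t OR s) AND (r OR NOT t OR s) AND (q OR r OR t OR NOT s) AND (q OR NOT t OR NOT r OR NOT s)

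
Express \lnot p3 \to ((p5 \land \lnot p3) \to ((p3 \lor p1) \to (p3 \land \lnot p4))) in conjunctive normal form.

\lnot p3 \to ((p5 \land \lnot p3) \to ((p3 \lor p1) \to (p3 \land \lnot p4)))
≡ \lnot \lnot p3 \lor ((p5 \land \lnot p3) \to ((p3 \lor p1) \to (p3 \land \lnot p4)))   [eliminate \to]
≡ \lnot \lnot p3 \lor \lnot (p5 \land \lnot p3) \lor ((p3 \lor p1) \to (p3 \land \lnot p4))   [eliminate \to]
≡ \lnot \lnot p3 \lor \lnot (p5 \land \lnot p3) \lor \lnot (p3 \lor p1) \lor (p3 \land \lnot p4)   [eliminate \to]
≡ p3 \lor \lnot (p5 \land \lnot p3) \lor \lnot (p3 \lor p1) \lor (p3 \land \lnot p4)   [double negation]
≡ p3 \lor \lnot p5 \lor \lnot \lnot p3 \lor \lnot (p3 \lor p1) \lor (p3 \land \lnot p4)   [De Morgan]
≡ p3 \lor \lnot p5 \lor p3 \lor \lnot (p3 \lor p1) \lor (p3 \land \lnot p4)   [double negation]
≡ p3 \lor \lnot p5 \lor p3 \lor (\lnot p3 \land \lnot p1) \lor (p3 \land \lnot p4)   [De Morgan]
≡ (p3 \lor \lnot p5 \lor p3 \lor \lnot p3 \lor p3) \land (p3 \lor \lnot p5 \lor p3 \lor \lnot p3 \lor \lnot p4) \land (p3 \lor \lnot p5 \lor p3 \lor \lnot p1 \lor p3) \land (p3 \lor \lnot p5 \lor p3 \lor \lnot p1 \lor \lnot p4)   [distribute \lor over \land]
≡ p3 \lor \lnot p5 \lor \lnot p1   [simplify]

p3 \lor \lnot p5 \lor \lnot p1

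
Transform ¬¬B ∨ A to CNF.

B ∨ A

¬¬B ∨ A
≡ B ∨ A   — double negation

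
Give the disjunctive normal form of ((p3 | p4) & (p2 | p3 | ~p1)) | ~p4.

p3 | (p4 & p2) | (p4 & ~p1) | ~p4

((p3 | p4) & (p2 | p3 | ~p1)) | ~p4
⇔ (p3 & p2) | (p3 & p3) | (p3 & ~p1) | (p4 & p2) | (p4 & p3) | (p4 & ~p1) | ~p4
⇔ p3 | (p4 & p2) | (p4 & ~p1) | ~p4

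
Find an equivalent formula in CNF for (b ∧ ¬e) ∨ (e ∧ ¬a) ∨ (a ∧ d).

(b ∧ ¬e) ∨ (e ∧ ¬a) ∨ (a ∧ d)
= (b ∨ e ∨ a) ∧ (b ∨ e ∨ d) ∧ (b ∨ ¬a ∨ a) ∧ (b ∨ ¬a ∨ d) ∧ (¬e ∨ e ∨ a) ∧ (¬e ∨ e ∨ d) ∧ (¬e ∨ ¬a ∨ a) ∧ (¬e ∨ ¬a ∨ d)   — distribute ∨ over ∧
= (b ∨ e ∨ a) ∧ (b ∨ e ∨ d) ∧ (b ∨ ¬a ∨ d) ∧ (¬e ∨ ¬a ∨ d)   — simplify

(b ∨ e ∨ a) ∧ (b ∨ e ∨ d) ∧ (b ∨ ¬a ∨ d) ∧ (¬e ∨ ¬a ∨ d)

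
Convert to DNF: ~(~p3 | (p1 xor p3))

p3 & p1

~(~p3 | (p1 xor p3))
≡ ~(~p3 | (p1 & ~p3) | (~p1 & p3))   (expand xor)
≡ ~~p3 & ~(p1 & ~p3) & ~(~p1 & p3)   (De Morgan)
≡ p3 & ~(p1 & ~p3) & ~(~p1 & p3)   (double negation)
≡ p3 & (~p1 | ~~p3) & ~(~p1 & p3)   (De Morgan)
≡ p3 & (~p1 | p3) & ~(~p1 & p3)   (double negation)
≡ p3 & (~p1 | p3) & (~~p1 | ~p3)   (De Morgan)
≡ p3 & (~p1 | p3) & (p1 | ~p3)   (double negation)
≡ (p3 & ~p1 & p1) | (p3 & ~p1 & ~p3) | (p3 & p3 & p1) | (p3 & p3 & ~p3)   (distribute & over |)
≡ p3 & p1   (simplify)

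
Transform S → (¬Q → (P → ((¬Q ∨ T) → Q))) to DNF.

S → (¬Q → (P → ((¬Q ∨ T) → Q)))
≡ ¬S ∨ (¬Q → (P → ((¬Q ∨ T) → Q)))   [eliminate →]
≡ ¬S ∨ ¬¬Q ∨ (P → ((¬Q ∨ T) → Q))   [eliminate →]
≡ ¬S ∨ ¬¬Q ∨ ¬P ∨ ((¬Q ∨ T) → Q)   [eliminate →]
≡ ¬S ∨ ¬¬Q ∨ ¬P ∨ ¬(¬Q ∨ T) ∨ Q   [eliminate →]
≡ ¬S ∨ Q ∨ ¬P ∨ ¬(¬Q ∨ T) ∨ Q   [double negation]
≡ ¬S ∨ Q ∨ ¬P ∨ (¬¬Q ∧ ¬T) ∨ Q   [De Morgan]
≡ ¬S ∨ Q ∨ ¬P ∨ (Q ∧ ¬T) ∨ Q   [double negation]
≡ ¬S ∨ Q ∨ ¬P   [simplify]

¬S ∨ Q ∨ ¬P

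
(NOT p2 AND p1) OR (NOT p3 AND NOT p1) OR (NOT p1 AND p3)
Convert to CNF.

NOT p2 OR NOT p1

(NOT p2 AND p1) OR (NOT p3 AND NOT p1) OR (NOT p1 AND p3)
≡ (NOT p2 OR NOT p3 OR NOT p1) AND (NOT p2 OR NOT p3 OR p3) AND (NOT p2 OR NOT p1 OR NOT p1) AND (NOT p2 OR NOT p1 OR p3) AND (p1 OR NOT p3 OR NOT p1) AND (p1 OR NOT p3 OR p3) AND (p1 OR NOT p1 OR NOT p1) AND (p1 OR NOT p1 OR p3)   (distribute OR over AND)
≡ NOT p2 OR NOT p1   (simplify)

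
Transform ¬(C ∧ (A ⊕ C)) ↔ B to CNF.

¬(C ∧ (A ⊕ C)) ↔ B
≡ (¬(C ∧ (A ⊕ C)) → B) ∧ (B → ¬(C ∧ (A ⊕ C)))   [eliminate ↔]
≡ (¬¬(C ∧ (A ⊕ C)) ∨ B) ∧ (B → ¬(C ∧ (A ⊕ C)))   [eliminate →]
≡ (¬¬(C ∧ (A ∨ C) ∧ ¬(A ∧ C)) ∨ B) ∧ (B → ¬(C ∧ (A ⊕ C)))   [expand ⊕]
≡ (¬¬(C ∧ (A ∨ C) ∧ ¬(A ∧ C)) ∨ B) ∧ (¬B ∨ ¬(C ∧ (A ⊕ C)))   [eliminate →]
≡ (¬¬(C ∧ (A ∨ C) ∧ ¬(A ∧ C)) ∨ B) ∧ (¬B ∨ ¬(C ∧ (A ∨ C) ∧ ¬(A ∧ C)))   [expand ⊕]
≡ ((C ∧ (A ∨ C) ∧ ¬(A ∧ C)) ∨ B) ∧ (¬B ∨ ¬(C ∧ (A ∨ C) ∧ ¬(A ∧ C)))   [double negation]
≡ ((C ∧ (A ∨ C) ∧ (¬A ∨ ¬C)) ∨ B) ∧ (¬B ∨ ¬(C ∧ (A ∨ C) ∧ ¬(A ∧ C)))   [De Morgan]
≡ ((C ∧ (A ∨ C) ∧ (¬A ∨ ¬C)) ∨ B) ∧ (¬B ∨ ¬C ∨ ¬(A ∨ C) ∨ ¬¬(A ∧ C))   [De Morgan]
≡ ((C ∧ (A ∨ C) ∧ (¬A ∨ ¬C)) ∨ B) ∧ (¬B ∨ ¬C ∨ (¬A ∧ ¬C) ∨ ¬¬(A ∧ C))   [De Morgan]
≡ ((C ∧ (A ∨ C) ∧ (¬A ∨ ¬C)) ∨ B) ∧ (¬B ∨ ¬C ∨ (¬A ∧ ¬C) ∨ (A ∧ C))   [double negation]
≡ (C ∨ B) ∧ (A ∨ C ∨ B) ∧ (¬A ∨ ¬C ∨ B) ∧ (¬B ∨ ¬C ∨ ¬A ∨ A) ∧ (¬B ∨ ¬C ∨ ¬A ∨ C) ∧ (¬B ∨ ¬C ∨ ¬C ∨ A) ∧ (¬B ∨ ¬C ∨ ¬C ∨ C)   [distribute ∨ over ∧]
≡ (C ∨ B) ∧ (¬A ∨ ¬C ∨ B) ∧ (¬B ∨ ¬C ∨ A)   [simplify]

(C ∨ B) ∧ (¬A ∨ ¬C ∨ B) ∧ (¬B ∨ ¬C ∨ A)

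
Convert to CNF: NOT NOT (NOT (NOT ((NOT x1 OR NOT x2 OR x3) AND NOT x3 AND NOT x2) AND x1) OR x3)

NOT x1 OR NOT x2 OR x3

NOT NOT (NOT (NOT ((NOT x1 OR NOT x2 OR x3) AND NOT x3 AND NOT x2) AND x1) OR x3)
= NOT (NOT ((NOT x1 OR NOT x2 OR x3) AND NOT x3 AND NOT x2) AND x1) OR x3
= NOT NOT ((NOT x1 OR NOT x2 OR x3) AND NOT x3 AND NOT x2) OR NOT x1 OR x3
= ((NOT x1 OR NOT x2 OR x3) AND NOT x3 AND NOT x2) OR NOT x1 OR x3
= (NOT x1 OR NOT x2 OR x3 OR NOT x1 OR x3) AND (NOT x3 OR NOT x1 OR x3) AND (NOT x2 OR NOT x1 OR x3)
= NOT x1 OR NOT x2 OR x3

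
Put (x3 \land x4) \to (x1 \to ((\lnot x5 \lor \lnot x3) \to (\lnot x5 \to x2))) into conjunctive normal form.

(x3 \land x4) \to (x1 \to ((\lnot x5 \lor \lnot x3) \to (\lnot x5 \to x2)))
≡ \lnot (x3 \land x4) \lor (x1 \to ((\lnot x5 \lor \lnot x3) \to (\lnot x5 \to x2)))   (eliminate \to)
≡ \lnot (x3 \land x4) \lor \lnot x1 \lor ((\lnot x5 \lor \lnot x3) \to (\lnot x5 \to x2))   (eliminate \to)
≡ \lnot (x3 \land x4) \lor \lnot x1 \lor \lnot (\lnot x5 \lor \lnot x3) \lor (\lnot x5 \to x2)   (eliminate \to)
≡ \lnot (x3 \land x4) \lor \lnot x1 \lor \lnot (\lnot x5 \lor \lnot x3) \lor \lnot \lnot x5 \lor x2   (eliminate \to)
≡ \lnot x3 \lor \lnot x4 \lor \lnot x1 \lor \lnot (\lnot x5 \lor \lnot x3) \lor \lnot \lnot x5 \lor x2   (De Morgan)
≡ \lnot x3 \lor \lnot x4 \lor \lnot x1 \lor (\lnot \lnot x5 \land \lnot \lnot x3) \lor \lnot \lnot x5 \lor x2   (De Morgan)
≡ \lnot x3 \lor \lnot x4 \lor \lnot x1 \lor (x5 \land \lnot \lnot x3) \lor \lnot \lnot x5 \lor x2   (double negation)
≡ \lnot x3 \lor \lnot x4 \lor \lnot x1 \lor (x5 \land x3) \lor \lnot \lnot x5 \lor x2   (double negation)
≡ \lnot x3 \lor \lnot x4 \lor \lnot x1 \lor (x5 \land x3) \lor x5 \lor x2   (double negation)
≡ (\lnot x3 \lor \lnot x4 \lor \lnot x1 \lor x5 \lor x5 \lor x2) \land (\lnot x3 \lor \lnot x4 \lor \lnot x1 \lor x3 \lor x5 \lor x2)   (distribute \lor over \land)
≡ \lnot x3 \lor \lnot x4 \lor \lnot x1 \lor x5 \lor x2   (simplify)

\lnot x3 \lor \lnot x4 \lor \lnot x1 \lor x5 \lor x2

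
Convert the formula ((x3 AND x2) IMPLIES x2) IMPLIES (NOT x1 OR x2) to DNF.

((x3 AND x2) IMPLIES x2) IMPLIES (NOT x1 OR x2)
≡ NOT ((x3 AND x2) IMPLIES x2) OR NOT x1 OR x2   [eliminate IMPLIES]
≡ NOT (NOT (x3 AND x2) OR x2) OR NOT x1 OR x2   [eliminate IMPLIES]
≡ (NOT NOT (x3 AND x2) AND NOT x2) OR NOT x1 OR x2   [De Morgan]
≡ (x3 AND x2 AND NOT x2) OR NOT x1 OR x2   [double negation]
≡ NOT x1 OR x2   [simplify]

NOT x1 OR x2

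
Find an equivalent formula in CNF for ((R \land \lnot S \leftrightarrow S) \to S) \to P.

((R \land \lnot S \leftrightarrow S) \to S) \to P
⇔ \lnot ((R \land \lnot S \leftrightarrow S) \to S) \lor P   [eliminate \to]
⇔ \lnot (\lnot (R \land \lnot S \leftrightarrow S) \lor S) \lor P   [eliminate \to]
⇔ \lnot (\lnot ((R \land \lnot S \to S) \land (S \to R \land \lnot S)) \lor S) \lor P   [eliminate \leftrightarrow]
⇔ \lnot (\lnot ((\lnot (R \land \lnot S) \lor S) \land (S \to R \land \lnot S)) \lor S) \lor P   [eliminate \to]
⇔ \lnot (\lnot ((\lnot (R \land \lnot S) \lor S) \land (\lnot S \lor R \land \lnot S)) \lor S) \lor P   [eliminate \to]
⇔ \lnot \lnot ((\lnot (R \land \lnot S) \lor S) \land (\lnot S \lor R \land \lnot S)) \land \lnot S \lor P   [De Morgan]
⇔ (\lnot (R \land \lnot S) \lor S) \land (\lnot S \lor R \land \lnot S) \land \lnot S \lor P   [double negation]
⇔ (\lnot R \lor \lnot \lnot S \lor S) \land (\lnot S \lor R \land \lnot S) \land \lnot S \lor P   [De Morgan]
⇔ (\lnot R \lor S \lor S) \land (\lnot S \lor R \land \lnot S) \land \lnot S \lor P   [double negation]
⇔ (\lnot R \lor S \lor S \lor P) \land (\lnot S \lor R \lor P) \land (\lnot S \lor \lnot S \lor P) \land (\lnot S \lor P)   [distribute \lor over \land]
⇔ (\lnot R \lor S \lor P) \land (\lnot S \lor P)   [simplify]

(\lnot R \lor S \lor P) \land (\lnot S \lor P)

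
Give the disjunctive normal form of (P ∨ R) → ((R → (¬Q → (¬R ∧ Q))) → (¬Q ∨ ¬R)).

(P ∨ R) → ((R → (¬Q → (¬R ∧ Q))) → (¬Q ∨ ¬R))
≡ ¬(P ∨ R) ∨ ((R → (¬Q → (¬R ∧ Q))) → (¬Q ∨ ¬R))   (eliminate →)
≡ ¬(P ∨ R) ∨ ¬(R → (¬Q → (¬R ∧ Q))) ∨ ¬Q ∨ ¬R   (eliminate →)
≡ ¬(P ∨ R) ∨ ¬(¬R ∨ (¬Q → (¬R ∧ Q))) ∨ ¬Q ∨ ¬R   (eliminate →)
≡ ¬(P ∨ R) ∨ ¬(¬R ∨ ¬¬Q ∨ (¬R ∧ Q)) ∨ ¬Q ∨ ¬R   (eliminate →)
≡ (¬P ∧ ¬R) ∨ ¬(¬R ∨ ¬¬Q ∨ (¬R ∧ Q)) ∨ ¬Q ∨ ¬R   (De Morgan)
≡ (¬P ∧ ¬R) ∨ (¬¬R ∧ ¬¬¬Q ∧ ¬(¬R ∧ Q)) ∨ ¬Q ∨ ¬R   (De Morgan)
≡ (¬P ∧ ¬R) ∨ (R ∧ ¬¬¬Q ∧ ¬(¬R ∧ Q)) ∨ ¬Q ∨ ¬R   (double negation)
≡ (¬P ∧ ¬R) ∨ (R ∧ ¬Q ∧ ¬(¬R ∧ Q)) ∨ ¬Q ∨ ¬R   (double negation)
≡ (¬P ∧ ¬R) ∨ (R ∧ ¬Q ∧ (¬¬R ∨ ¬Q)) ∨ ¬Q ∨ ¬R   (De Morgan)
≡ (¬P ∧ ¬R) ∨ (R ∧ ¬Q ∧ (R ∨ ¬Q)) ∨ ¬Q ∨ ¬R   (double negation)
≡ (¬P ∧ ¬R) ∨ (R ∧ ¬Q ∧ R) ∨ (R ∧ ¬Q ∧ ¬Q) ∨ ¬Q ∨ ¬R   (distribute ∧ over ∨)
≡ ¬Q ∨ ¬R   (simplify)

¬Q ∨ ¬R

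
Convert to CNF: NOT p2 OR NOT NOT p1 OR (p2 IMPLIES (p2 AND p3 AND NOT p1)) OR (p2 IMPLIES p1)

NOT p2 OR NOT NOT p1 OR (p2 IMPLIES (p2 AND p3 AND NOT p1)) OR (p2 IMPLIES p1)
≡ NOT p2 OR NOT NOT p1 OR NOT p2 OR (p2 AND p3 AND NOT p1) OR (p2 IMPLIES p1)   [eliminate IMPLIES]
≡ NOT p2 OR NOT NOT p1 OR NOT p2 OR (p2 AND p3 AND NOT p1) OR NOT p2 OR p1   [eliminate IMPLIES]
≡ NOT p2 OR p1 OR NOT p2 OR (p2 AND p3 AND NOT p1) OR NOT p2 OR p1   [double negation]
≡ (NOT p2 OR p1 OR NOT p2 OR p2 OR NOT p2 OR p1) AND (NOT p2 OR p1 OR NOT p2 OR p3 OR NOT p2 OR p1) AND (NOT p2 OR p1 OR NOT p2 OR NOT p1 OR NOT p2 OR p1)   [distribute OR over AND]
≡ NOT p2 OR p1 OR p3   [simplify]

NOT p2 OR p1 OR p3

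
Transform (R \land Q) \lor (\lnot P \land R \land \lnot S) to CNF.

(R \land Q) \lor (\lnot P \land R \land \lnot S)
≡ (R \lor \lnot P) \land (R \lor R) \land (R \lor \lnot S) \land (Q \lor \lnot P) \land (Q \lor R) \land (Q \lor \lnot S)
≡ R \land (Q \lor \lnot P) \land (Q \lor \lnot S)

R \land (Q \lor \lnot P) \land (Q \lor \lnot S)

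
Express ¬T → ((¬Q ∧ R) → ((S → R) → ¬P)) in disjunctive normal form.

¬T → ((¬Q ∧ R) → ((S → R) → ¬P))
= ¬¬T ∨ ((¬Q ∧ R) → ((S → R) → ¬P))   [eliminate →]
= ¬¬T ∨ ¬(¬Q ∧ R) ∨ ((S → R) → ¬P)   [eliminate →]
= ¬¬T ∨ ¬(¬Q ∧ R) ∨ ¬(S → R) ∨ ¬P   [eliminate →]
= ¬¬T ∨ ¬(¬Q ∧ R) ∨ ¬(¬S ∨ R) ∨ ¬P   [eliminate →]
= T ∨ ¬(¬Q ∧ R) ∨ ¬(¬S ∨ R) ∨ ¬P   [double negation]
= T ∨ ¬¬Q ∨ ¬R ∨ ¬(¬S ∨ R) ∨ ¬P   [De Morgan]
= T ∨ Q ∨ ¬R ∨ ¬(¬S ∨ R) ∨ ¬P   [double negation]
= T ∨ Q ∨ ¬R ∨ (¬¬S ∧ ¬R) ∨ ¬P   [De Morgan]
= T ∨ Q ∨ ¬R ∨ (S ∧ ¬R) ∨ ¬P   [double negation]
= T ∨ Q ∨ ¬R ∨ ¬P   [simplify]

T ∨ Q ∨ ¬R ∨ ¬P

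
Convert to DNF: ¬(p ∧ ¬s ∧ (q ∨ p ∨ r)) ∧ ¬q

¬(p ∧ ¬s ∧ (q ∨ p ∨ r)) ∧ ¬q
⇔ (¬p ∨ ¬¬s ∨ ¬(q ∨ p ∨ r)) ∧ ¬q   (De Morgan)
⇔ (¬p ∨ s ∨ ¬(q ∨ p ∨ r)) ∧ ¬q   (double negation)
⇔ (¬p ∨ s ∨ (¬q ∧ ¬p ∧ ¬r)) ∧ ¬q   (De Morgan)
⇔ (¬p ∧ ¬q) ∨ (s ∧ ¬q) ∨ (¬q ∧ ¬p ∧ ¬r ∧ ¬q)   (distribute ∧ over ∨)
⇔ (¬p ∧ ¬q) ∨ (s ∧ ¬q)   (simplify)

(¬p ∧ ¬q) ∨ (s ∧ ¬q)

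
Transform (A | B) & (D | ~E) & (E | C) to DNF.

(A & D & E) | (A & D & C) | (A & ~E & C) | (B & D & E) | (B & D & C) | (B & ~E & C)

(A | B) & (D | ~E) & (E | C)
≡ (A & D & E) | (A & D & C) | (A & ~E & E) | (A & ~E & C) | (B & D & E) | (B & D & C) | (B & ~E & E) | (B & ~E & C)
≡ (A & D & E) | (A & D & C) | (A & ~E & C) | (B & D & E) | (B & D & C) | (B & ~E & C)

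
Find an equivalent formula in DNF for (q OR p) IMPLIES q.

(NOT q AND NOT p) OR q

(q OR p) IMPLIES q
= NOT (q OR p) OR q   — eliminate IMPLIES
= (NOT q AND NOT p) OR q   — De Morgan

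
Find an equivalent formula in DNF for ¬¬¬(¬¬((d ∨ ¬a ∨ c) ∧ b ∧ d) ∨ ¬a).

(¬b ∧ a) ∨ (¬d ∧ a)

¬¬¬(¬¬((d ∨ ¬a ∨ c) ∧ b ∧ d) ∨ ¬a)
≡ ¬(¬¬((d ∨ ¬a ∨ c) ∧ b ∧ d) ∨ ¬a)
≡ ¬¬¬((d ∨ ¬a ∨ c) ∧ b ∧ d) ∧ ¬¬a
≡ ¬((d ∨ ¬a ∨ c) ∧ b ∧ d) ∧ ¬¬a
≡ (¬(d ∨ ¬a ∨ c) ∨ ¬b ∨ ¬d) ∧ ¬¬a
≡ ((¬d ∧ ¬¬a ∧ ¬c) ∨ ¬b ∨ ¬d) ∧ ¬¬a
≡ ((¬d ∧ a ∧ ¬c) ∨ ¬b ∨ ¬d) ∧ ¬¬a
≡ ((¬d ∧ a ∧ ¬c) ∨ ¬b ∨ ¬d) ∧ a
≡ (¬d ∧ a ∧ ¬c ∧ a) ∨ (¬b ∧ a) ∨ (¬d ∧ a)
≡ (¬b ∧ a) ∨ (¬d ∧ a)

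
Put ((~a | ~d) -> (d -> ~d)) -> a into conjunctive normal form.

((~a | ~d) -> (d -> ~d)) -> a
⇔ ~((~a | ~d) -> (d -> ~d)) | a   (eliminate ->)
⇔ ~(~(~a | ~d) | (d -> ~d)) | a   (eliminate ->)
⇔ ~(~(~a | ~d) | ~d | ~d) | a   (eliminate ->)
⇔ (~~(~a | ~d) & ~~d & ~~d) | a   (De Morgan)
⇔ ((~a | ~d) & ~~d & ~~d) | a   (double negation)
⇔ ((~a | ~d) & d & ~~d) | a   (double negation)
⇔ ((~a | ~d) & d & d) | a   (double negation)
⇔ (~a | ~d | a) & (d | a) & (d | a)   (distribute | over &)
⇔ d | a   (simplify)

d | a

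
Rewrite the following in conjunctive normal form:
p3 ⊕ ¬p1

p3 ⊕ ¬p1
= (p3 ∨ ¬p1) ∧ ¬(p3 ∧ ¬p1)
= (p3 ∨ ¬p1) ∧ (¬p3 ∨ ¬¬p1)
= (p3 ∨ ¬p1) ∧ (¬p3 ∨ p1)

(p3 ∨ ¬p1) ∧ (¬p3 ∨ p1)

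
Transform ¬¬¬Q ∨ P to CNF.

¬¬¬Q ∨ P
≡ ¬Q ∨ P   [double negation]

¬Q ∨ P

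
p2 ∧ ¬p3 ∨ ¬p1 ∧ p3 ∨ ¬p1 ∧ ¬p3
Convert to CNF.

p2 ∧ ¬p3 ∨ ¬p1 ∧ p3 ∨ ¬p1 ∧ ¬p3
≡ (p2 ∨ ¬p1 ∨ ¬p1) ∧ (p2 ∨ ¬p1 ∨ ¬p3) ∧ (p2 ∨ p3 ∨ ¬p1) ∧ (p2 ∨ p3 ∨ ¬p3) ∧ (¬p3 ∨ ¬p1 ∨ ¬p1) ∧ (¬p3 ∨ ¬p1 ∨ ¬p3) ∧ (¬p3 ∨ p3 ∨ ¬p1) ∧ (¬p3 ∨ p3 ∨ ¬p3)   (distribute ∨ over ∧)
≡ (p2 ∨ ¬p1) ∧ (¬p3 ∨ ¬p1)   (simplify)

(p2 ∨ ¬p1) ∧ (¬p3 ∨ ¬p1)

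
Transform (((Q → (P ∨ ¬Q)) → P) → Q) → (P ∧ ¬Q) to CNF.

(((Q → (P ∨ ¬Q)) → P) → Q) → (P ∧ ¬Q)
= ¬(((Q → (P ∨ ¬Q)) → P) → Q) ∨ (P ∧ ¬Q)   (eliminate →)
= ¬(¬((Q → (P ∨ ¬Q)) → P) ∨ Q) ∨ (P ∧ ¬Q)   (eliminate →)
= ¬(¬(¬(Q → (P ∨ ¬Q)) ∨ P) ∨ Q) ∨ (P ∧ ¬Q)   (eliminate →)
= ¬(¬(¬(¬Q ∨ P ∨ ¬Q) ∨ P) ∨ Q) ∨ (P ∧ ¬Q)   (eliminate →)
= (¬¬(¬(¬Q ∨ P ∨ ¬Q) ∨ P) ∧ ¬Q) ∨ (P ∧ ¬Q)   (De Morgan)
= ((¬(¬Q ∨ P ∨ ¬Q) ∨ P) ∧ ¬Q) ∨ (P ∧ ¬Q)   (double negation)
= (((¬¬Q ∧ ¬P ∧ ¬¬Q) ∨ P) ∧ ¬Q) ∨ (P ∧ ¬Q)   (De Morgan)
= (((Q ∧ ¬P ∧ ¬¬Q) ∨ P) ∧ ¬Q) ∨ (P ∧ ¬Q)   (double negation)
= (((Q ∧ ¬P ∧ Q) ∨ P) ∧ ¬Q) ∨ (P ∧ ¬Q)   (double negation)
= (Q ∨ P ∨ P) ∧ (Q ∨ P ∨ ¬Q) ∧ (¬P ∨ P ∨ P) ∧ (¬P ∨ P ∨ ¬Q) ∧ (Q ∨ P ∨ P) ∧ (Q ∨ P ∨ ¬Q) ∧ (¬Q ∨ P) ∧ (¬Q ∨ ¬Q)   (distribute ∨ over ∧)
= (Q ∨ P) ∧ ¬Q   (simplify)

(Q ∨ P) ∧ ¬Q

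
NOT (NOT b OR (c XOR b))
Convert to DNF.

b AND c

NOT (NOT b OR (c XOR b))
≡ NOT (NOT b OR (c AND NOT b) OR (NOT c AND b))   — expand XOR
≡ NOT NOT b AND NOT (c AND NOT b) AND NOT (NOT c AND b)   — De Morgan
≡ b AND NOT (c AND NOT b) AND NOT (NOT c AND b)   — double negation
≡ b AND (NOT c OR NOT NOT b) AND NOT (NOT c AND b)   — De Morgan
≡ b AND (NOT c OR b) AND NOT (NOT c AND b)   — double negation
≡ b AND (NOT c OR b) AND (NOT NOT c OR NOT b)   — De Morgan
≡ b AND (NOT c OR b) AND (c OR NOT b)   — double negation
≡ (b AND NOT c AND c) OR (b AND NOT c AND NOT b) OR (b AND b AND c) OR (b AND b AND NOT b)   — distribute AND over OR
≡ b AND c   — simplify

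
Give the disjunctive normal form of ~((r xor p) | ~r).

p & r

~((r xor p) | ~r)
≡ ~((r & ~p) | (~r & p) | ~r)   [expand xor]
≡ ~(r & ~p) & ~(~r & p) & ~~r   [De Morgan]
≡ (~r | ~~p) & ~(~r & p) & ~~r   [De Morgan]
≡ (~r | p) & ~(~r & p) & ~~r   [double negation]
≡ (~r | p) & (~~r | ~p) & ~~r   [De Morgan]
≡ (~r | p) & (r | ~p) & ~~r   [double negation]
≡ (~r | p) & (r | ~p) & r   [double negation]
≡ (~r & r & r) | (~r & ~p & r) | (p & r & r) | (p & ~p & r)   [distribute & over |]
≡ p & r   [simplify]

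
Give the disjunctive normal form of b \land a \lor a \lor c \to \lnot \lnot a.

b \land a \lor a \lor c \to \lnot \lnot a
= \lnot (b \land a \lor a \lor c) \lor \lnot \lnot a   [eliminate \to]
= \lnot (b \land a) \land \lnot a \land \lnot c \lor \lnot \lnot a   [De Morgan]
= (\lnot b \lor \lnot a) \land \lnot a \land \lnot c \lor \lnot \lnot a   [De Morgan]
= (\lnot b \lor \lnot a) \land \lnot a \land \lnot c \lor a   [double negation]
= \lnot b \land \lnot a \land \lnot c \lor \lnot a \land \lnot a \land \lnot c \lor a   [distribute \land over \lor]
= \lnot a \land \lnot c \lor a   [simplify]

\lnot a \land \lnot c \lor a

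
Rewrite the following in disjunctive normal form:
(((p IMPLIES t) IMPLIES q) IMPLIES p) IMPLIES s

(q AND NOT p) OR s

(((p IMPLIES t) IMPLIES q) IMPLIES p) IMPLIES s
⇔ NOT (((p IMPLIES t) IMPLIES q) IMPLIES p) OR s   [eliminate IMPLIES]
⇔ NOT (NOT ((p IMPLIES t) IMPLIES q) OR p) OR s   [eliminate IMPLIES]
⇔ NOT (NOT (NOT (p IMPLIES t) OR q) OR p) OR s   [eliminate IMPLIES]
⇔ NOT (NOT (NOT (NOT p OR t) OR q) OR p) OR s   [eliminate IMPLIES]
⇔ (NOT NOT (NOT (NOT p OR t) OR q) AND NOT p) OR s   [De Morgan]
⇔ ((NOT (NOT p OR t) OR q) AND NOT p) OR s   [double negation]
⇔ (((NOT NOT p AND NOT t) OR q) AND NOT p) OR s   [De Morgan]
⇔ (((p AND NOT t) OR q) AND NOT p) OR s   [double negation]
⇔ (p AND NOT t AND NOT p) OR (q AND NOT p) OR s   [distribute AND over OR]
⇔ (q AND NOT p) OR s   [simplify]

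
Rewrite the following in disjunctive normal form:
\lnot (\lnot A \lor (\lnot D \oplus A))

A \land \lnot D

\lnot (\lnot A \lor (\lnot D \oplus A))
≡ \lnot (\lnot A \lor (\lnot D \land \lnot A) \lor (\lnot \lnot D \land A))   (expand \oplus)
≡ \lnot \lnot A \land \lnot (\lnot D \land \lnot A) \land \lnot (\lnot \lnot D \land A)   (De Morgan)
≡ A \land \lnot (\lnot D \land \lnot A) \land \lnot (\lnot \lnot D \land A)   (double negation)
≡ A \land (\lnot \lnot D \lor \lnot \lnot A) \land \lnot (\lnot \lnot D \land A)   (De Morgan)
≡ A \land (D \lor \lnot \lnot A) \land \lnot (\lnot \lnot D \land A)   (double negation)
≡ A \land (D \lor A) \land \lnot (\lnot \lnot D \land A)   (double negation)
≡ A \land (D \lor A) \land (\lnot \lnot \lnot D \lor \lnot A)   (De Morgan)
≡ A \land (D \lor A) \land (\lnot D \lor \lnot A)   (double negation)
≡ (A \land D \land \lnot D) \lor (A \land D \land \lnot A) \lor (A \land A \land \lnot D) \lor (A \land A \land \lnot A)   (distribute \land over \lor)
≡ A \land \lnot D   (simplify)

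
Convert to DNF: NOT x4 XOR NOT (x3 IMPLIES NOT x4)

NOT x4 XOR NOT (x3 IMPLIES NOT x4)
⇔ (NOT x4 AND NOT NOT (x3 IMPLIES NOT x4)) OR (NOT NOT x4 AND NOT (x3 IMPLIES NOT x4))
⇔ (NOT x4 AND NOT NOT (NOT x3 OR NOT x4)) OR (NOT NOT x4 AND NOT (x3 IMPLIES NOT x4))
⇔ (NOT x4 AND NOT NOT (NOT x3 OR NOT x4)) OR (NOT NOT x4 AND NOT (NOT x3 OR NOT x4))
⇔ (NOT x4 AND (NOT x3 OR NOT x4)) OR (NOT NOT x4 AND NOT (NOT x3 OR NOT x4))
⇔ (NOT x4 AND (NOT x3 OR NOT x4)) OR (x4 AND NOT (NOT x3 OR NOT x4))
⇔ (NOT x4 AND (NOT x3 OR NOT x4)) OR (x4 AND NOT NOT x3 AND NOT NOT x4)
⇔ (NOT x4 AND (NOT x3 OR NOT x4)) OR (x4 AND x3 AND NOT NOT x4)
⇔ (NOT x4 AND (NOT x3 OR NOT x4)) OR (x4 AND x3 AND x4)
⇔ (NOT x4 AND NOT x3) OR (NOT x4 AND NOT x4) OR (x4 AND x3 AND x4)
⇔ NOT x4 OR (x4 AND x3)

NOT x4 OR (x4 AND x3)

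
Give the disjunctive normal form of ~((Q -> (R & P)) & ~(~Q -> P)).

~((Q -> (R & P)) & ~(~Q -> P))
= ~((~Q | (R & P)) & ~(~Q -> P))   (eliminate ->)
= ~((~Q | (R & P)) & ~(~~Q | P))   (eliminate ->)
= ~(~Q | (R & P)) | ~~(~~Q | P)   (De Morgan)
= (~~Q & ~(R & P)) | ~~(~~Q | P)   (De Morgan)
= (Q & ~(R & P)) | ~~(~~Q | P)   (double negation)
= (Q & (~R | ~P)) | ~~(~~Q | P)   (De Morgan)
= (Q & (~R | ~P)) | ~~Q | P   (double negation)
= (Q & (~R | ~P)) | Q | P   (double negation)
= (Q & ~R) | (Q & ~P) | Q | P   (distribute & over |)
= Q | P   (simplify)

Q | P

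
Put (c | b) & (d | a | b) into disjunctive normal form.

(c & d) | (c & a) | b

(c | b) & (d | a | b)
≡ (c & d) | (c & a) | (c & b) | (b & d) | (b & a) | (b & b)   [distribute & over |]
≡ (c & d) | (c & a) | b   [simplify]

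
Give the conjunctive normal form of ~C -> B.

~C -> B
≡ ~~C | B   (eliminate ->)
≡ C | B   (double negation)

C | B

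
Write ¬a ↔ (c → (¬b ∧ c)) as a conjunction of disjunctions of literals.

(a ∨ ¬c ∨ ¬b) ∧ (c ∨ ¬a) ∧ (b ∨ ¬c ∨ ¬a)

¬a ↔ (c → (¬b ∧ c))
= (¬a → (c → (¬b ∧ c))) ∧ ((c → (¬b ∧ c)) → ¬a)   [eliminate ↔]
= (¬¬a ∨ (c → (¬b ∧ c))) ∧ ((c → (¬b ∧ c)) → ¬a)   [eliminate →]
= (¬¬a ∨ ¬c ∨ (¬b ∧ c)) ∧ ((c → (¬b ∧ c)) → ¬a)   [eliminate →]
= (¬¬a ∨ ¬c ∨ (¬b ∧ c)) ∧ (¬(c → (¬b ∧ c)) ∨ ¬a)   [eliminate →]
= (¬¬a ∨ ¬c ∨ (¬b ∧ c)) ∧ (¬(¬c ∨ (¬b ∧ c)) ∨ ¬a)   [eliminate →]
= (a ∨ ¬c ∨ (¬b ∧ c)) ∧ (¬(¬c ∨ (¬b ∧ c)) ∨ ¬a)   [double negation]
= (a ∨ ¬c ∨ (¬b ∧ c)) ∧ ((¬¬c ∧ ¬(¬b ∧ c)) ∨ ¬a)   [De Morgan]
= (a ∨ ¬c ∨ (¬b ∧ c)) ∧ ((c ∧ ¬(¬b ∧ c)) ∨ ¬a)   [double negation]
= (a ∨ ¬c ∨ (¬b ∧ c)) ∧ ((c ∧ (¬¬b ∨ ¬c)) ∨ ¬a)   [De Morgan]
= (a ∨ ¬c ∨ (¬b ∧ c)) ∧ ((c ∧ (b ∨ ¬c)) ∨ ¬a)   [double negation]
= (a ∨ ¬c ∨ ¬b) ∧ (a ∨ ¬c ∨ c) ∧ (c ∨ ¬a) ∧ (b ∨ ¬c ∨ ¬a)   [distribute ∨ over ∧]
= (a ∨ ¬c ∨ ¬b) ∧ (c ∨ ¬a) ∧ (b ∨ ¬c ∨ ¬a)   [simplify]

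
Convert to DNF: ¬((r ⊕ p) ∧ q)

(¬r ∧ ¬p) ∨ (p ∧ r) ∨ ¬q

¬((r ⊕ p) ∧ q)
≡ ¬(((r ∧ ¬p) ∨ (¬r ∧ p)) ∧ q)   — expand ⊕
≡ ¬((r ∧ ¬p) ∨ (¬r ∧ p)) ∨ ¬q   — De Morgan
≡ (¬(r ∧ ¬p) ∧ ¬(¬r ∧ p)) ∨ ¬q   — De Morgan
≡ ((¬r ∨ ¬¬p) ∧ ¬(¬r ∧ p)) ∨ ¬q   — De Morgan
≡ ((¬r ∨ p) ∧ ¬(¬r ∧ p)) ∨ ¬q   — double negation
≡ ((¬r ∨ p) ∧ (¬¬r ∨ ¬p)) ∨ ¬q   — De Morgan
≡ ((¬r ∨ p) ∧ (r ∨ ¬p)) ∨ ¬q   — double negation
≡ (¬r ∧ r) ∨ (¬r ∧ ¬p) ∨ (p ∧ r) ∨ (p ∧ ¬p) ∨ ¬q   — distribute ∧ over ∨
≡ (¬r ∧ ¬p) ∨ (p ∧ r) ∨ ¬q   — simplify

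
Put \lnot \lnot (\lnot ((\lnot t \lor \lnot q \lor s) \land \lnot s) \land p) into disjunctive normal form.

(t \land q \land \lnot s \land p) \lor (s \land p)

\lnot \lnot (\lnot ((\lnot t \lor \lnot q \lor s) \land \lnot s) \land p)
≡ \lnot ((\lnot t \lor \lnot q \lor s) \land \lnot s) \land p   (double negation)
≡ (\lnot (\lnot t \lor \lnot q \lor s) \lor \lnot \lnot s) \land p   (De Morgan)
≡ ((\lnot \lnot t \land \lnot \lnot q \land \lnot s) \lor \lnot \lnot s) \land p   (De Morgan)
≡ ((t \land \lnot \lnot q \land \lnot s) \lor \lnot \lnot s) \land p   (double negation)
≡ ((t \land q \land \lnot s) \lor \lnot \lnot s) \land p   (double negation)
≡ ((t \land q \land \lnot s) \lor s) \land p   (double negation)
≡ (t \land q \land \lnot s \land p) \lor (s \land p)   (distribute \land over \lor)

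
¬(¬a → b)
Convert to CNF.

¬a ∧ ¬b

¬(¬a → b)
≡ ¬(¬¬a ∨ b)   [eliminate →]
≡ ¬¬¬a ∧ ¬b   [De Morgan]
≡ ¬a ∧ ¬b   [double negation]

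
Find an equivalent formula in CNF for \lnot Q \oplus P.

\lnot Q \oplus P
≡ (\lnot Q \lor P) \land \lnot (\lnot Q \land P)   [expand \oplus]
≡ (\lnot Q \lor P) \land (\lnot \lnot Q \lor \lnot P)   [De Morgan]
≡ (\lnot Q \lor P) \land (Q \lor \lnot P)   [double negation]

(\lnot Q \lor P) \land (Q \lor \lnot P)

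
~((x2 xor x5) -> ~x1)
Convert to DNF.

(x2 & ~x5 & x1) | (~x2 & x5 & x1)

~((x2 xor x5) -> ~x1)
≡ ~(~(x2 xor x5) | ~x1)
≡ ~(~((x2 & ~x5) | (~x2 & x5)) | ~x1)
≡ ~~((x2 & ~x5) | (~x2 & x5)) & ~~x1
≡ ((x2 & ~x5) | (~x2 & x5)) & ~~x1
≡ ((x2 & ~x5) | (~x2 & x5)) & x1
≡ (x2 & ~x5 & x1) | (~x2 & x5 & x1)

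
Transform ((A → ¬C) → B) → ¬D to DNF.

(¬A ∧ ¬B) ∨ (¬C ∧ ¬B) ∨ ¬D

((A → ¬C) → B) → ¬D
≡ ¬((A → ¬C) → B) ∨ ¬D   — eliminate →
≡ ¬(¬(A → ¬C) ∨ B) ∨ ¬D   — eliminate →
≡ ¬(¬(¬A ∨ ¬C) ∨ B) ∨ ¬D   — eliminate →
≡ (¬¬(¬A ∨ ¬C) ∧ ¬B) ∨ ¬D   — De Morgan
≡ ((¬A ∨ ¬C) ∧ ¬B) ∨ ¬D   — double negation
≡ (¬A ∧ ¬B) ∨ (¬C ∧ ¬B) ∨ ¬D   — distribute ∧ over ∨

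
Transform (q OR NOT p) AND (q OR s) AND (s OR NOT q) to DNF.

(q OR NOT p) AND (q OR s) AND (s OR NOT q)
≡ (q AND q AND s) OR (q AND q AND NOT q) OR (q AND s AND s) OR (q AND s AND NOT q) OR (NOT p AND q AND s) OR (NOT p AND q AND NOT q) OR (NOT p AND s AND s) OR (NOT p AND s AND NOT q)   (distribute AND over OR)
≡ (q AND s) OR (NOT p AND s)   (simplify)

(q AND s) OR (NOT p AND s)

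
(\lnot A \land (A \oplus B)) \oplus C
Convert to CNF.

(\lnot A \land (A \oplus B)) \oplus C
≡ ((\lnot A \land (A \oplus B)) \lor C) \land \lnot (\lnot A \land (A \oplus B) \land C)   — expand \oplus
≡ ((\lnot A \land (A \lor B) \land \lnot (A \land B)) \lor C) \land \lnot (\lnot A \land (A \oplus B) \land C)   — expand \oplus
≡ ((\lnot A \land (A \lor B) \land \lnot (A \land B)) \lor C) \land \lnot (\lnot A \land (A \lor B) \land \lnot (A \land B) \land C)   — expand \oplus
≡ ((\lnot A \land (A \lor B) \land (\lnot A \lor \lnot B)) \lor C) \land \lnot (\lnot A \land (A \lor B) \land \lnot (A \land B) \land C)   — De Morgan
≡ ((\lnot A \land (A \lor B) \land (\lnot A \lor \lnot B)) \lor C) \land (\lnot \lnot A \lor \lnot (A \lor B) \lor \lnot \lnot (A \land B) \lor \lnot C)   — De Morgan
≡ ((\lnot A \land (A \lor B) \land (\lnot A \lor \lnot B)) \lor C) \land (A \lor \lnot (A \lor B) \lor \lnot \lnot (A \land B) \lor \lnot C)   — double negation
≡ ((\lnot A \land (A \lor B) \land (\lnot A \lor \lnot B)) \lor C) \land (A \lor (\lnot A \land \lnot B) \lor \lnot \lnot (A \land B) \lor \lnot C)   — De Morgan
≡ ((\lnot A \land (A \lor B) \land (\lnot A \lor \lnot B)) \lor C) \land (A \lor (\lnot A \land \lnot B) \lor (A \land B) \lor \lnot C)   — double negation
≡ (\lnot A \lor C) \land (A \lor B \lor C) \land (\lnot A \lor \lnot B \lor C) \land (A \lor \lnot A \lor A \lor \lnot C) \land (A \lor \lnot A \lor B \lor \lnot C) \land (A \lor \lnot B \lor A \lor \lnot C) \land (A \lor \lnot B \lor B \lor \lnot C)   — distribute \lor over \land
≡ (\lnot A \lor C) \land (A \lor B \lor C) \land (A \lor \lnot B \lor \lnot C)   — simplify

(\lnot A \lor C) \land (A \lor B \lor C) \land (A \lor \lnot B \lor \lnot C)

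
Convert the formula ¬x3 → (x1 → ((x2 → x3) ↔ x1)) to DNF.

x3 ∨ ¬x1 ∨ (x1 ∧ ¬x2)

¬x3 → (x1 → ((x2 → x3) ↔ x1))
≡ ¬¬x3 ∨ (x1 → ((x2 → x3) ↔ x1))   [eliminate →]
≡ ¬¬x3 ∨ ¬x1 ∨ ((x2 → x3) ↔ x1)   [eliminate →]
≡ ¬¬x3 ∨ ¬x1 ∨ (((x2 → x3) → x1) ∧ (x1 → (x2 → x3)))   [eliminate ↔]
≡ ¬¬x3 ∨ ¬x1 ∨ ((¬(x2 → x3) ∨ x1) ∧ (x1 → (x2 → x3)))   [eliminate →]
≡ ¬¬x3 ∨ ¬x1 ∨ ((¬(¬x2 ∨ x3) ∨ x1) ∧ (x1 → (x2 → x3)))   [eliminate →]
≡ ¬¬x3 ∨ ¬x1 ∨ ((¬(¬x2 ∨ x3) ∨ x1) ∧ (¬x1 ∨ (x2 → x3)))   [eliminate →]
≡ ¬¬x3 ∨ ¬x1 ∨ ((¬(¬x2 ∨ x3) ∨ x1) ∧ (¬x1 ∨ ¬x2 ∨ x3))   [eliminate →]
≡ x3 ∨ ¬x1 ∨ ((¬(¬x2 ∨ x3) ∨ x1) ∧ (¬x1 ∨ ¬x2 ∨ x3))   [double negation]
≡ x3 ∨ ¬x1 ∨ (((¬¬x2 ∧ ¬x3) ∨ x1) ∧ (¬x1 ∨ ¬x2 ∨ x3))   [De Morgan]
≡ x3 ∨ ¬x1 ∨ (((x2 ∧ ¬x3) ∨ x1) ∧ (¬x1 ∨ ¬x2 ∨ x3))   [double negation]
≡ x3 ∨ ¬x1 ∨ (x2 ∧ ¬x3 ∧ ¬x1) ∨ (x2 ∧ ¬x3 ∧ ¬x2) ∨ (x2 ∧ ¬x3 ∧ x3) ∨ (x1 ∧ ¬x1) ∨ (x1 ∧ ¬x2) ∨ (x1 ∧ x3)   [distribute ∧ over ∨]
≡ x3 ∨ ¬x1 ∨ (x1 ∧ ¬x2)   [simplify]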